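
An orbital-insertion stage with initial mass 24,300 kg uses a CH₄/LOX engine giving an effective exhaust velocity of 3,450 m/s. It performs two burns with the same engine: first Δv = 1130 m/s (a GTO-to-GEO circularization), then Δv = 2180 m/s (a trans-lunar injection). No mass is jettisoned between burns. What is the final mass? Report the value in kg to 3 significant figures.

final mass ≈ 9310 kg

After the first burn: m = 24300 × exp(−1130/3450.0) = 24300 × 0.72070 = 17,513 kg.
After the second burn: m = 17,513 × exp(−2180/3450.0) = 17,513 × 0.53159 = 9,309.74 kg.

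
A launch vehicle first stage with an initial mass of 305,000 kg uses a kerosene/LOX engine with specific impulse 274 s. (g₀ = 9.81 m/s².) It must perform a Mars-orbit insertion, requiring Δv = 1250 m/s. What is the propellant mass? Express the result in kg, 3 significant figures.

propellant mass ≈ 113000 kg

v_e = Isp · g₀ = 274 × 9.81 = 2687.9 m/s.
m₀/m_f = exp(Δv / v_e) = exp(1250 / 2687.9) = exp(0.4650) = 1.5921.
m_f = 305,000 / 1.5921 = 191,571 kg, so propellant = m₀ − m_f = 305,000 − 191,571 = 113,429 kg.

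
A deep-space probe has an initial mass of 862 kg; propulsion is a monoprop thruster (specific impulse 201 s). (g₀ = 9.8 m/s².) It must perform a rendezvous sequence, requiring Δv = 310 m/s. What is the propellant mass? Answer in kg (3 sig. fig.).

v_e = Isp · g₀ = 201 × 9.8 = 1969.8 m/s.
Rocket equation: m₀/m_f = exp(Δv / v_e) = exp(310 / 1969.8) = exp(0.1574) = 1.1704.
m_f = 862 / 1.1704 = 736.5 kg, so propellant = m₀ − m_f = 862 − 736.5 = 125.5 kg.

propellant mass ≈ 126 kg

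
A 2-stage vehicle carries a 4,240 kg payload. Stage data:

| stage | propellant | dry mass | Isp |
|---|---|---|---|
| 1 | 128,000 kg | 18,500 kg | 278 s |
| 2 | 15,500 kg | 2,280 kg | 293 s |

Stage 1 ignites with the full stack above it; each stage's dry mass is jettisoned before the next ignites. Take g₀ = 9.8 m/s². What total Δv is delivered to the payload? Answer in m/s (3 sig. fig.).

Ignition mass of stage 1 = 128,000+18,500 + 15,500+2,280 + 4,240 = 168,520 kg.
Stage 1: m₀ = 168,520 kg, m_f = 168,520 − 128,000 = 40,520 kg; Δv = 278×9.8×ln(4.159) = 2724.4×1.4253 ≈ 3883 m/s.
Stage 2: m₀ = 22,020 kg, m_f = 22,020 − 15,500 = 6,520 kg; Δv = 293×9.8×ln(3.377) = 2871.4×1.2171 ≈ 3495 m/s.
Total Δv = 3883 + 3495 = 7378 m/s.

Δv ≈ 7380 m/s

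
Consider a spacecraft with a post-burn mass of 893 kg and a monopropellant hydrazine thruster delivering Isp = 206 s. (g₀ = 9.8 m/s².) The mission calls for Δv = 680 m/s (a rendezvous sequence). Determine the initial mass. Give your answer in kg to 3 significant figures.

initial mass ≈ 1250 kg

v_e = Isp · g₀ = 206 × 9.8 = 2018.8 m/s.
By the Tsiolkovsky rocket equation, m₀/m_f = exp(Δv / v_e) = exp(680 / 2018.8) = exp(0.3368) = 1.4005.
m₀ = m_f × 1.4005 = 893 × 1.4005 = 1,250.65 kg.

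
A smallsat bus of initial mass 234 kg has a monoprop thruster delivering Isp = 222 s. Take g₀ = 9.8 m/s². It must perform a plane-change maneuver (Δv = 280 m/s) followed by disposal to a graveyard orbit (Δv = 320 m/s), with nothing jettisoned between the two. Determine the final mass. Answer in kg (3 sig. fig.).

final mass ≈ 178 kg

v_e = Isp · g₀ = 222 × 9.8 = 2175.6 m/s.
After the first burn: m = 234 × exp(−280/2175.6) = 234 × 0.87924 = 205.742 kg.
After the second burn: m = 205.742 × exp(−320/2175.6) = 205.742 × 0.86322 = 177.601 kg.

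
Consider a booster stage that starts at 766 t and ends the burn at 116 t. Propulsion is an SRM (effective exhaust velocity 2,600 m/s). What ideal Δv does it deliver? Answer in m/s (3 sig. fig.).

Δv = v_e · ln(m₀/m_f) = 2600.0 × ln(6.603) = 2600.0 × 1.8876 ≈ 4907.7 m/s.

Δv ≈ 4910 m/s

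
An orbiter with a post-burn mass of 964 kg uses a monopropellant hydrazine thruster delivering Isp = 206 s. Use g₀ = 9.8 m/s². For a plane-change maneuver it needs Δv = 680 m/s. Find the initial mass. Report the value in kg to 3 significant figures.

v_e = Isp · g₀ = 206 × 9.8 = 2018.8 m/s.
By the Tsiolkovsky rocket equation, m₀/m_f = exp(Δv / v_e) = exp(680 / 2018.8) = exp(0.3368) = 1.4005.
m₀ = m_f × 1.4005 = 964 × 1.4005 = 1,350.08 kg.

initial mass ≈ 1350 kg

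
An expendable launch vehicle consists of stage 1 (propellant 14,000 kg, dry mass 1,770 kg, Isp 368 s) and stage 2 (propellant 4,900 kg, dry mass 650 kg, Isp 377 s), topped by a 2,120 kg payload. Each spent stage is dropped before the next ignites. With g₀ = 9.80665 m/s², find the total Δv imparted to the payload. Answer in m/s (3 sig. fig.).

Δv ≈ 7050 m/s

Ignition mass of stage 1 = 14,000+1,770 + 4,900+650 + 2,120 = 23,440 kg.
Stage 1: m₀ = 23,440 kg, m_f = 23,440 − 14,000 = 9,440 kg; Δv = 368×9.80665×ln(2.483) = 3608.8×0.9095 ≈ 3282 m/s.
Stage 2: m₀ = 7,670 kg, m_f = 7,670 − 4,900 = 2,770 kg; Δv = 377×9.80665×ln(2.769) = 3697.1×1.0185 ≈ 3765 m/s.
Total Δv = 3282 + 3765 = 7047 m/s.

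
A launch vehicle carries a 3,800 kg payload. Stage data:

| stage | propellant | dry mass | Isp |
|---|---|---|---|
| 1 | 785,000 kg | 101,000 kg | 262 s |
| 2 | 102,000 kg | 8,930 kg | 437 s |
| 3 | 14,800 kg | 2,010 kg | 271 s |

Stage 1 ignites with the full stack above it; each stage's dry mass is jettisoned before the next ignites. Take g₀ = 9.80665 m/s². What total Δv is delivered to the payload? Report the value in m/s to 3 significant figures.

Ignition mass of stage 1 = 785,000+101,000 + 102,000+8,930 + 14,800+2,010 + 3,800 = 1,017,540 kg.
Stage 1: m₀ = 1,017,540 kg, m_f = 1,017,540 − 785,000 = 232,540 kg; Δv = 262×9.80665×ln(4.376) = 2569.3×1.4761 ≈ 3793 m/s.
Stage 2: m₀ = 131,540 kg, m_f = 131,540 − 102,000 = 29,540 kg; Δv = 437×9.80665×ln(4.453) = 4285.5×1.4936 ≈ 6401 m/s.
Stage 3: m₀ = 20,610 kg, m_f = 20,610 − 14,800 = 5,810 kg; Δv = 271×9.80665×ln(3.547) = 2657.6×1.2662 ≈ 3365 m/s.
Total Δv = 3793 + 6401 + 3365 = 13559 m/s.

Δv ≈ 13600 m/s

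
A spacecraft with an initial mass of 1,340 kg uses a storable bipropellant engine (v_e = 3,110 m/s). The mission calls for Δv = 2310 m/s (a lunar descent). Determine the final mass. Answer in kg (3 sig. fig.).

Using Δv = v_e ln(m₀/m_f): m₀/m_f = exp(Δv / v_e) = exp(2310 / 3110.0) = exp(0.7428) = 2.1017.
m_f = m₀ / 2.1017 = 1,340 / 2.1017 = 637.579 kg.

final mass ≈ 638 kg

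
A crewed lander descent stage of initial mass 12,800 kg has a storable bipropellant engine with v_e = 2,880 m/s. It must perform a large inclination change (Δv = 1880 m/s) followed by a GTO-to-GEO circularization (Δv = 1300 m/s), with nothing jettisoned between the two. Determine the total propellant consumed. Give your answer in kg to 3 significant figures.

total propellant consumed ≈ 8560 kg

After the first burn: m = 12800 × exp(−1880/2880.0) = 12800 × 0.52060 = 6,663.68 kg.
After the second burn: m = 6,663.68 × exp(−1300/2880.0) = 6,663.68 × 0.63674 = 4,243.03 kg.
Total propellant = m₀ − m_final = 12800 − 4,243.03 = 8,556.97 kg.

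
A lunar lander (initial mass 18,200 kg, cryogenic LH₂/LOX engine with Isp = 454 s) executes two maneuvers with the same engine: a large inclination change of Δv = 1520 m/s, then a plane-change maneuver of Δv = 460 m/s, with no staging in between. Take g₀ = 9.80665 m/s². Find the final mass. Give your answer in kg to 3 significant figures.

final mass ≈ 11700 kg

v_e = Isp · g₀ = 454 × 9.80665 = 4452.2 m/s.
After the first burn: m = 18200 × exp(−1520/4452.2) = 18200 × 0.71077 = 12,936 kg.
After the second burn: m = 12,936 × exp(−460/4452.2) = 12,936 × 0.90184 = 11,666.2 kg.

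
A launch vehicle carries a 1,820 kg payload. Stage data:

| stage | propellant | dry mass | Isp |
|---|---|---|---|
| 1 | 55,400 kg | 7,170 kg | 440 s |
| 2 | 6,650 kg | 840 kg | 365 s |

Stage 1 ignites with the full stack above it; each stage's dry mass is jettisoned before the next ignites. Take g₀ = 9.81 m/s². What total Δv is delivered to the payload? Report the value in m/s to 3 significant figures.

Δv ≈ 10800 m/s

Ignition mass of stage 1 = 55,400+7,170 + 6,650+840 + 1,820 = 71,880 kg.
Stage 1: m₀ = 71,880 kg, m_f = 71,880 − 55,400 = 16,480 kg; Δv = 440×9.81×ln(4.362) = 4316.4×1.4729 ≈ 6357 m/s.
Stage 2: m₀ = 9,310 kg, m_f = 9,310 − 6,650 = 2,660 kg; Δv = 365×9.81×ln(3.5) = 3580.7×1.2528 ≈ 4486 m/s.
Total Δv = 6357 + 4486 = 10843 m/s.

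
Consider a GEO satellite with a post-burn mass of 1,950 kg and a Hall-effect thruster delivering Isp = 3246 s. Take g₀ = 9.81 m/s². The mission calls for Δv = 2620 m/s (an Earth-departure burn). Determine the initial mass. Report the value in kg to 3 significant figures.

initial mass ≈ 2120 kg

v_e = Isp · g₀ = 3246 × 9.81 = 31843.3 m/s.
Rocket equation: m₀/m_f = exp(Δv / v_e) = exp(2620 / 31843.3) = exp(0.0823) = 1.0858.
m₀ = m_f × 1.0858 = 1,950 × 1.0858 = 2,117.31 kg.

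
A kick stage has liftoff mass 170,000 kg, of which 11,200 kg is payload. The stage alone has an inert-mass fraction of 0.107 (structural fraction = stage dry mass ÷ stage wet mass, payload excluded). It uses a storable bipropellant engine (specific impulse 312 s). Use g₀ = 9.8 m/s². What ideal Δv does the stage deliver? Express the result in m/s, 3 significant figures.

Δv ≈ 5490 m/s

Stage wet mass = m₀ − payload = 170,000 − 11,200 = 158,800 kg.
Stage dry mass = ε × stage wet mass = 0.107 × 158,800 = 16,991.6 kg.
Burnout mass m_f = stage dry + payload = 16,991.6 + 11,200 = 28,191.6 kg.
v_e = Isp · g₀ = 312 × 9.8 = 3057.6 m/s.
Using Δv = v_e ln(m₀/m_f): Δv = v_e · ln(170,000/28,191.6) = 3057.6 × ln(6.03) = 3057.6 × 1.7968 ≈ 5494 m/s.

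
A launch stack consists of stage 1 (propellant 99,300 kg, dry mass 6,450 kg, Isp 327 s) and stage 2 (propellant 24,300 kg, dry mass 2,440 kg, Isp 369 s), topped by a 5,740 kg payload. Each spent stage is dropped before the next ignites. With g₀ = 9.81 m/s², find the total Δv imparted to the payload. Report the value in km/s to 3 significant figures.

Δv ≈ 9.06 km/s

Ignition mass of stage 1 = 99,300+6,450 + 24,300+2,440 + 5,740 = 138,230 kg.
Stage 1: m₀ = 138,230 kg, m_f = 138,230 − 99,300 = 38,930 kg; Δv = 327×9.81×ln(3.551) = 3207.9×1.2672 ≈ 4065 m/s.
Stage 2: m₀ = 32,480 kg, m_f = 32,480 − 24,300 = 8,180 kg; Δv = 369×9.81×ln(3.971) = 3619.9×1.3789 ≈ 4992 m/s.
Total Δv = 4065 + 4992 = 9057 m/s.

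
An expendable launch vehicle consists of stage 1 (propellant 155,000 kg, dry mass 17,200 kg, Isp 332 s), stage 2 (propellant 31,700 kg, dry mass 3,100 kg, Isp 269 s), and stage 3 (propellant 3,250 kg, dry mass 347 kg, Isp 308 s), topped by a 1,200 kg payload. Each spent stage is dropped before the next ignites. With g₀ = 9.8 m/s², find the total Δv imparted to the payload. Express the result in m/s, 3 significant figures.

Ignition mass of stage 1 = 155,000+17,200 + 31,700+3,100 + 3,250+347 + 1,200 = 211,797 kg.
Stage 1: m₀ = 211,797 kg, m_f = 211,797 − 155,000 = 56,797 kg; Δv = 332×9.8×ln(3.729) = 3253.6×1.3161 ≈ 4282 m/s.
Stage 2: m₀ = 39,597 kg, m_f = 39,597 − 31,700 = 7,897 kg; Δv = 269×9.8×ln(5.014) = 2636.2×1.6123 ≈ 4250 m/s.
Stage 3: m₀ = 4,797 kg, m_f = 4,797 − 3,250 = 1,547 kg; Δv = 308×9.8×ln(3.101) = 3018.4×1.1317 ≈ 3416 m/s.
Total Δv = 4282 + 4250 + 3416 = 11948 m/s.

Δv ≈ 11900 m/s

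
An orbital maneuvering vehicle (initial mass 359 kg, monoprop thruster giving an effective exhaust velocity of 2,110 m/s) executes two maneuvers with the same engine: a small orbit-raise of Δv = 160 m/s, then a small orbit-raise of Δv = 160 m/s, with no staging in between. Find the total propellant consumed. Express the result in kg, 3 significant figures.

total propellant consumed ≈ 50.5 kg

After the first burn: m = 359 × exp(−160/2110.0) = 359 × 0.92697 = 332.782 kg.
After the second burn: m = 332.782 × exp(−160/2110.0) = 332.782 × 0.92697 = 308.479 kg.
Total propellant = m₀ − m_final = 359 − 308.479 = 50.521 kg.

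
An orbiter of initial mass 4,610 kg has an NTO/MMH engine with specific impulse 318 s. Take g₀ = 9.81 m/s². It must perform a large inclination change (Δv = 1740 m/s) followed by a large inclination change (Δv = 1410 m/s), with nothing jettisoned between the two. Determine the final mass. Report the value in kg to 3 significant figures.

final mass ≈ 1680 kg

v_e = Isp · g₀ = 318 × 9.81 = 3119.6 m/s.
After the first burn: m = 4610 × exp(−1740/3119.6) = 4610 × 0.57249 = 2,639.18 kg.
After the second burn: m = 2,639.18 × exp(−1410/3119.6) = 2,639.18 × 0.63636 = 1,679.47 kg.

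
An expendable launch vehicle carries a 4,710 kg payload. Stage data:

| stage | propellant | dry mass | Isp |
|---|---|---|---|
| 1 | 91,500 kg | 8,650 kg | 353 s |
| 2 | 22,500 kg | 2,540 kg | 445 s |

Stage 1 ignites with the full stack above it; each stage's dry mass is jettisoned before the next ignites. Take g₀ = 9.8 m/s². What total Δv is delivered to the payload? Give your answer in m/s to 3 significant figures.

Ignition mass of stage 1 = 91,500+8,650 + 22,500+2,540 + 4,710 = 129,900 kg.
Stage 1: m₀ = 129,900 kg, m_f = 129,900 − 91,500 = 38,400 kg; Δv = 353×9.8×ln(3.383) = 3459.4×1.2187 ≈ 4216 m/s.
Stage 2: m₀ = 29,750 kg, m_f = 29,750 − 22,500 = 7,250 kg; Δv = 445×9.8×ln(4.103) = 4361.0×1.4118 ≈ 6157 m/s.
Total Δv = 4216 + 6157 = 10373 m/s.

Δv ≈ 10400 m/s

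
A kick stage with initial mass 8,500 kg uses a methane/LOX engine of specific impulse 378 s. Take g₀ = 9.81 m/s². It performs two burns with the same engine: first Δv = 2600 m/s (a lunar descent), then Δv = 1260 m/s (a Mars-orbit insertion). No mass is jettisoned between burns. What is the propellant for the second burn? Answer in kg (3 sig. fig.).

propellant for the second burn ≈ 1210 kg

v_e = Isp · g₀ = 378 × 9.81 = 3708.2 m/s.
After the first burn: m = 8500 × exp(−2600/3708.2) = 8500 × 0.49601 = 4,216.09 kg.
After the second burn: m = 4,216.09 × exp(−1260/3708.2) = 4,216.09 × 0.71192 = 3,001.52 kg.
Second-burn propellant = 4,216.09 − 3,001.52 = 1,214.57 kg.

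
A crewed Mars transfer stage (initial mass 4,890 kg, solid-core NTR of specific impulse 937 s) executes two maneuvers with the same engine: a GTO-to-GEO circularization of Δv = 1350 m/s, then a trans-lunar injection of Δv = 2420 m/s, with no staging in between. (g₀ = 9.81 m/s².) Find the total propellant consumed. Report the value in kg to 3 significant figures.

v_e = Isp · g₀ = 937 × 9.81 = 9192.0 m/s.
After the first burn: m = 4890 × exp(−1350/9192.0) = 4890 × 0.86341 = 4,222.07 kg.
After the second burn: m = 4,222.07 × exp(−2420/9192.0) = 4,222.07 × 0.76853 = 3,244.79 kg.
Total propellant = m₀ − m_final = 4890 − 3,244.79 = 1,645.21 kg.

total propellant consumed ≈ 1650 kg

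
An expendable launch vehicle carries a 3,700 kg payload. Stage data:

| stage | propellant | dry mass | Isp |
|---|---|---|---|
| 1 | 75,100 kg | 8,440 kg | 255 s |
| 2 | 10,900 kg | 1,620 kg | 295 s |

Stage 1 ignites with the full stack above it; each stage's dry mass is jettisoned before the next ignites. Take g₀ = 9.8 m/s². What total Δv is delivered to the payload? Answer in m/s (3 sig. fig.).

Δv ≈ 6720 m/s

Ignition mass of stage 1 = 75,100+8,440 + 10,900+1,620 + 3,700 = 99,760 kg.
Stage 1: m₀ = 99,760 kg, m_f = 99,760 − 75,100 = 24,660 kg; Δv = 255×9.8×ln(4.045) = 2499.0×1.3976 ≈ 3493 m/s.
Stage 2: m₀ = 16,220 kg, m_f = 16,220 − 10,900 = 5,320 kg; Δv = 295×9.8×ln(3.049) = 2891.0×1.1148 ≈ 3223 m/s.
Total Δv = 3493 + 3223 = 6716 m/s.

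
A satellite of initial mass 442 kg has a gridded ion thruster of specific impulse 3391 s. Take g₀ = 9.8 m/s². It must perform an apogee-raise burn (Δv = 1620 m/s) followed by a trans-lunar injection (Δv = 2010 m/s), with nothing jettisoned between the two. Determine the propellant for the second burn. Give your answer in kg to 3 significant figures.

v_e = Isp · g₀ = 3391 × 9.8 = 33231.8 m/s.
After the first burn: m = 442 × exp(−1620/33231.8) = 442 × 0.95242 = 420.97 kg.
After the second burn: m = 420.97 × exp(−2010/33231.8) = 420.97 × 0.94131 = 396.263 kg.
Second-burn propellant = 420.97 − 396.263 = 24.707 kg.

propellant for the second burn ≈ 24.7 kg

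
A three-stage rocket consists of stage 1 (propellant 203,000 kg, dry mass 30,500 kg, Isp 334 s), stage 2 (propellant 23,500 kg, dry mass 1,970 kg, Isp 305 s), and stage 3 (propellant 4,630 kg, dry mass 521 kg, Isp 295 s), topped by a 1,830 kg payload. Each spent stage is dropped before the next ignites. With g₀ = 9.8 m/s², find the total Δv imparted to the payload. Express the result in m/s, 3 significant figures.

Ignition mass of stage 1 = 203,000+30,500 + 23,500+1,970 + 4,630+521 + 1,830 = 265,951 kg.
Stage 1: m₀ = 265,951 kg, m_f = 265,951 − 203,000 = 62,951 kg; Δv = 334×9.8×ln(4.225) = 3273.2×1.4410 ≈ 4717 m/s.
Stage 2: m₀ = 32,451 kg, m_f = 32,451 − 23,500 = 8,951 kg; Δv = 305×9.8×ln(3.625) = 2989.0×1.2880 ≈ 3850 m/s.
Stage 3: m₀ = 6,981 kg, m_f = 6,981 − 4,630 = 2,351 kg; Δv = 295×9.8×ln(2.969) = 2891.0×1.0884 ≈ 3146 m/s.
Total Δv = 4717 + 3850 + 3146 = 11713 m/s.

Δv ≈ 11700 m/s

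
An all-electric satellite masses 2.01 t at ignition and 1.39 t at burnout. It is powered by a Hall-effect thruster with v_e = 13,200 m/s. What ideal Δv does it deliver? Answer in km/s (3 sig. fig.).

Δv = v_e · ln(m₀/m_f) = 13200.0 × ln(1.446) = 13200.0 × 0.3688 ≈ 4868.6 m/s.

Δv ≈ 4.87 km/s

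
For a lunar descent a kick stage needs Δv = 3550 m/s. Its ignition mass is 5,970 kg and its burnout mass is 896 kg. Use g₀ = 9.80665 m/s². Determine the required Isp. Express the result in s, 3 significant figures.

Isp ≈ 191 s

ln(m₀/m_f) = ln(5970/896) = ln(6.663) = 1.8966.
v_e = Δv / ln(m₀/m_f) = 3550 / 1.8966 = 1871.8 m/s.
Isp = v_e / g₀ = 1871.8 / 9.80665 = 190.9 s.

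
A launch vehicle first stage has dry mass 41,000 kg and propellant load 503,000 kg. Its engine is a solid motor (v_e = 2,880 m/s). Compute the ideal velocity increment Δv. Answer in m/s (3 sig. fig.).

m₀ = m_dry + m_prop = 41,000 + 503,000 = 544,000 kg.
Δv = v_e · ln(m₀/m_f) = 2880.0 × ln(13.27) = 2880.0 × 2.5854 ≈ 7445.9 m/s.

Δv ≈ 7450 m/s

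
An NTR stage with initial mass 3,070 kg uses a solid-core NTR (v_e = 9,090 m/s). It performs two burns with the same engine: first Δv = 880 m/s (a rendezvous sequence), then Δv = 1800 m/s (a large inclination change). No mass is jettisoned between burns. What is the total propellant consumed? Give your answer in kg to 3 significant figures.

After the first burn: m = 3070 × exp(−880/9090.0) = 3070 × 0.90773 = 2,786.73 kg.
After the second burn: m = 2,786.73 × exp(−1800/9090.0) = 2,786.73 × 0.82035 = 2,286.09 kg.
Total propellant = m₀ − m_final = 3070 − 2,286.09 = 783.91 kg.

total propellant consumed ≈ 784 kg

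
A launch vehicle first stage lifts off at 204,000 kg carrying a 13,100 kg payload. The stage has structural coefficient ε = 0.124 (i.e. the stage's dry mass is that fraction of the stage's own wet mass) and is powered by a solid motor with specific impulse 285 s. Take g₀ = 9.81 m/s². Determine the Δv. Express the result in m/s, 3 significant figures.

Δv ≈ 4790 m/s

Stage wet mass = m₀ − payload = 204,000 − 13,100 = 190,900 kg.
Stage dry mass = ε × stage wet mass = 0.124 × 190,900 = 23,671.6 kg.
Burnout mass m_f = stage dry + payload = 23,671.6 + 13,100 = 36,771.6 kg.
v_e = Isp · g₀ = 285 × 9.81 = 2795.9 m/s.
Δv = v_e · ln(204,000/36,771.6) = 2795.9 × ln(5.548) = 2795.9 × 1.7134 ≈ 4790 m/s.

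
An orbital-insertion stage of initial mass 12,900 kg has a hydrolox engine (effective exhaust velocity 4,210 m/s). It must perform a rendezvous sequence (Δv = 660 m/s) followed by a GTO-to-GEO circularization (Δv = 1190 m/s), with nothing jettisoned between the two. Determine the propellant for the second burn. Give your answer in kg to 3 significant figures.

propellant for the second burn ≈ 2720 kg

After the first burn: m = 12900 × exp(−660/4210.0) = 12900 × 0.85490 = 11,028.2 kg.
After the second burn: m = 11,028.2 × exp(−1190/4210.0) = 11,028.2 × 0.75378 = 8,312.84 kg.
Second-burn propellant = 11,028.2 − 8,312.84 = 2,715.36 kg.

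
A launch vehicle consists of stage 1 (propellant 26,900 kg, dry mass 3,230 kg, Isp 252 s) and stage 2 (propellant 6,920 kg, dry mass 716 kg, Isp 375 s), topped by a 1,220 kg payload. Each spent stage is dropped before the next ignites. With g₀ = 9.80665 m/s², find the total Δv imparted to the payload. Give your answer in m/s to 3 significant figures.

Ignition mass of stage 1 = 26,900+3,230 + 6,920+716 + 1,220 = 38,986 kg.
Stage 1: m₀ = 38,986 kg, m_f = 38,986 − 26,900 = 12,086 kg; Δv = 252×9.80665×ln(3.226) = 2471.3×1.1712 ≈ 2894 m/s.
Stage 2: m₀ = 8,856 kg, m_f = 8,856 − 6,920 = 1,936 kg; Δv = 375×9.80665×ln(4.574) = 3677.5×1.5205 ≈ 5592 m/s.
Total Δv = 2894 + 5592 = 8486 m/s.

Δv ≈ 8490 m/s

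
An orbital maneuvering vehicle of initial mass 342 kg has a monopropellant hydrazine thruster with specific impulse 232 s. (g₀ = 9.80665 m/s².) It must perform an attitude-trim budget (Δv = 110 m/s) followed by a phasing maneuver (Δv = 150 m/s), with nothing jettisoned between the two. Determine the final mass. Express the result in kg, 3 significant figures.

v_e = Isp · g₀ = 232 × 9.80665 = 2275.1 m/s.
After the first burn: m = 342 × exp(−110/2275.1) = 342 × 0.95280 = 325.858 kg.
After the second burn: m = 325.858 × exp(−150/2275.1) = 325.858 × 0.93620 = 305.068 kg.

final mass ≈ 305 kg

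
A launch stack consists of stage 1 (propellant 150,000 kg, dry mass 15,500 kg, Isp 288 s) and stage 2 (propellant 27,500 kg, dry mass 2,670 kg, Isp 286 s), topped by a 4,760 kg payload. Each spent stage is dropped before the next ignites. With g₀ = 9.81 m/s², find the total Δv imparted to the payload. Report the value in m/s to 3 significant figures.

Δv ≈ 8240 m/s

Ignition mass of stage 1 = 150,000+15,500 + 27,500+2,670 + 4,760 = 200,430 kg.
Stage 1: m₀ = 200,430 kg, m_f = 200,430 − 150,000 = 50,430 kg; Δv = 288×9.81×ln(3.974) = 2825.3×1.3799 ≈ 3899 m/s.
Stage 2: m₀ = 34,930 kg, m_f = 34,930 − 27,500 = 7,430 kg; Δv = 286×9.81×ln(4.701) = 2805.7×1.5478 ≈ 4343 m/s.
Total Δv = 3899 + 4343 = 8242 m/s.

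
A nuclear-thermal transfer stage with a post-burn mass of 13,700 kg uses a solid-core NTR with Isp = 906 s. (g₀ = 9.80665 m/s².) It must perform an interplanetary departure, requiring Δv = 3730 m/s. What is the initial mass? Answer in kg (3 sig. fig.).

v_e = Isp · g₀ = 906 × 9.80665 = 8884.8 m/s.
m₀/m_f = exp(Δv / v_e) = exp(3730 / 8884.8) = exp(0.4198) = 1.5217.
m₀ = m_f × 1.5217 = 13,700 × 1.5217 = 20,847.3 kg.

initial mass ≈ 20800 kg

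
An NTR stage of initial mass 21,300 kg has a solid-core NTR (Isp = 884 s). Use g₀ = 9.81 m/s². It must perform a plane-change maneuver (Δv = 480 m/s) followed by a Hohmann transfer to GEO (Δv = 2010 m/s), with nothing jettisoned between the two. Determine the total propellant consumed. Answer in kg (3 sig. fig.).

total propellant consumed ≈ 5320 kg

v_e = Isp · g₀ = 884 × 9.81 = 8672.0 m/s.
After the first burn: m = 21300 × exp(−480/8672.0) = 21300 × 0.94615 = 20,153 kg.
After the second burn: m = 20,153 × exp(−2010/8672.0) = 20,153 × 0.79312 = 15,983.7 kg.
Total propellant = m₀ − m_final = 21300 − 15,983.7 = 5,316.3 kg.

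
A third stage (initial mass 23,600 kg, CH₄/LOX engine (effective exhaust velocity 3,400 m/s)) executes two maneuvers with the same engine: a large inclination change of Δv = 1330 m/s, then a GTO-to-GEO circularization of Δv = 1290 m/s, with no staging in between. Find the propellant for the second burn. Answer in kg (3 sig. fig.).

After the first burn: m = 23600 × exp(−1330/3400.0) = 23600 × 0.67626 = 15,959.7 kg.
After the second burn: m = 15,959.7 × exp(−1290/3400.0) = 15,959.7 × 0.68426 = 10,920.6 kg.
Second-burn propellant = 15,959.7 − 10,920.6 = 5,039.1 kg.

propellant for the second burn ≈ 5040 kg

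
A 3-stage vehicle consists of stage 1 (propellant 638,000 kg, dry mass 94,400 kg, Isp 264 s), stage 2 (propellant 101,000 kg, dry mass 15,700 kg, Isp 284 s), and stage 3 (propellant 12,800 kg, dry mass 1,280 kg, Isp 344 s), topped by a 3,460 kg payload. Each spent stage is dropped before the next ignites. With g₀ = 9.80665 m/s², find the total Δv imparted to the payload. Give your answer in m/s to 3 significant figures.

Ignition mass of stage 1 = 638,000+94,400 + 101,000+15,700 + 12,800+1,280 + 3,460 = 866,640 kg.
Stage 1: m₀ = 866,640 kg, m_f = 866,640 − 638,000 = 228,640 kg; Δv = 264×9.80665×ln(3.79) = 2589.0×1.3325 ≈ 3450 m/s.
Stage 2: m₀ = 134,240 kg, m_f = 134,240 − 101,000 = 33,240 kg; Δv = 284×9.80665×ln(4.039) = 2785.1×1.3959 ≈ 3888 m/s.
Stage 3: m₀ = 17,540 kg, m_f = 17,540 − 12,800 = 4,740 kg; Δv = 344×9.80665×ln(3.7) = 3373.5×1.3084 ≈ 4414 m/s.
Total Δv = 3450 + 3888 + 4414 = 11752 m/s.

Δv ≈ 11800 m/s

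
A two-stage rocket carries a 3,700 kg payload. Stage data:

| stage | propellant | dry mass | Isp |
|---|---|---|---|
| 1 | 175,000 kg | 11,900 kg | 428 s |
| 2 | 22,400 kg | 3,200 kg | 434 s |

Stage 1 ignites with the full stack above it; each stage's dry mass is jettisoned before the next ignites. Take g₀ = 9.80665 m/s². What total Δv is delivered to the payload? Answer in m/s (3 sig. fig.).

Δv ≈ 13100 m/s

Ignition mass of stage 1 = 175,000+11,900 + 22,400+3,200 + 3,700 = 216,200 kg.
Stage 1: m₀ = 216,200 kg, m_f = 216,200 − 175,000 = 41,200 kg; Δv = 428×9.80665×ln(5.248) = 4197.2×1.6578 ≈ 6958 m/s.
Stage 2: m₀ = 29,300 kg, m_f = 29,300 − 22,400 = 6,900 kg; Δv = 434×9.80665×ln(4.246) = 4256.1×1.4461 ≈ 6155 m/s.
Total Δv = 6958 + 6155 = 13113 m/s.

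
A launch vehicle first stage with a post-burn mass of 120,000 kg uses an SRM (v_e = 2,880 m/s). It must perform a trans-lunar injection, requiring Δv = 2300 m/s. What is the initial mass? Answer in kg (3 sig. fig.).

initial mass ≈ 267000 kg

m₀/m_f = exp(Δv / v_e) = exp(2300 / 2880.0) = exp(0.7986) = 2.2225.
m₀ = m_f × 2.2225 = 120,000 × 2.2225 = 266,700 kg.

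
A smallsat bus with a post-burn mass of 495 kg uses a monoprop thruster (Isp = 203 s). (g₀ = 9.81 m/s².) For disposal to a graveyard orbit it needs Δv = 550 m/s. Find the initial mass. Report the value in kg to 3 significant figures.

initial mass ≈ 652 kg

v_e = Isp · g₀ = 203 × 9.81 = 1991.4 m/s.
m₀/m_f = exp(Δv / v_e) = exp(550 / 1991.4) = exp(0.2762) = 1.3181.
m₀ = m_f × 1.3181 = 495 × 1.3181 = 652.46 kg.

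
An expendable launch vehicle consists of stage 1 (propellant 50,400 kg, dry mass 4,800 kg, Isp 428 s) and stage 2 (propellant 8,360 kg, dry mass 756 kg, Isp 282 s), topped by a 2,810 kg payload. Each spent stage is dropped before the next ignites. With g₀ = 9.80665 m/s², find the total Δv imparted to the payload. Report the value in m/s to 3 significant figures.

Ignition mass of stage 1 = 50,400+4,800 + 8,360+756 + 2,810 = 67,126 kg.
Stage 1: m₀ = 67,126 kg, m_f = 67,126 − 50,400 = 16,726 kg; Δv = 428×9.80665×ln(4.013) = 4197.2×1.3896 ≈ 5833 m/s.
Stage 2: m₀ = 11,926 kg, m_f = 11,926 − 8,360 = 3,566 kg; Δv = 282×9.80665×ln(3.344) = 2765.5×1.2073 ≈ 3339 m/s.
Total Δv = 5833 + 3339 = 9172 m/s.

Δv ≈ 9170 m/s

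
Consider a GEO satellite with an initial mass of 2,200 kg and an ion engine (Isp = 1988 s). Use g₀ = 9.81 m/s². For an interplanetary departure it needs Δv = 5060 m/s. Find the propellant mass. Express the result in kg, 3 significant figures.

propellant mass ≈ 503 kg

v_e = Isp · g₀ = 1988 × 9.81 = 19502.3 m/s.
m₀/m_f = exp(Δv / v_e) = exp(5060 / 19502.3) = exp(0.2595) = 1.2962.
m_f = 2,200 / 1.2962 = 1,697.27 kg, so propellant = m₀ − m_f = 2,200 − 1,697.27 = 502.73 kg.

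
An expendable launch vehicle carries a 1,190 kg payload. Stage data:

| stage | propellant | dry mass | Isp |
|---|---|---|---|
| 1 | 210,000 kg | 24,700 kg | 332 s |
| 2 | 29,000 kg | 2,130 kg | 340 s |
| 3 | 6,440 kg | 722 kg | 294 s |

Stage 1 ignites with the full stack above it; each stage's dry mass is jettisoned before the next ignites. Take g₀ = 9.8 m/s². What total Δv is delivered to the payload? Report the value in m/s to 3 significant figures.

Ignition mass of stage 1 = 210,000+24,700 + 29,000+2,130 + 6,440+722 + 1,190 = 274,182 kg.
Stage 1: m₀ = 274,182 kg, m_f = 274,182 − 210,000 = 64,182 kg; Δv = 332×9.8×ln(4.272) = 3253.6×1.4521 ≈ 4724 m/s.
Stage 2: m₀ = 39,482 kg, m_f = 39,482 − 29,000 = 10,482 kg; Δv = 340×9.8×ln(3.767) = 3332.0×1.3262 ≈ 4419 m/s.
Stage 3: m₀ = 8,352 kg, m_f = 8,352 − 6,440 = 1,912 kg; Δv = 294×9.8×ln(4.368) = 2881.2×1.4744 ≈ 4248 m/s.
Total Δv = 4724 + 4419 + 4248 = 13391 m/s.

Δv ≈ 13400 m/s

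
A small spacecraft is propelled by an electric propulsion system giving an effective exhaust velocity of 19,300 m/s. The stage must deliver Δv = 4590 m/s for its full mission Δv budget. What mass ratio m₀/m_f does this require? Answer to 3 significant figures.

mass ratio ≈ 1.27

m₀/m_f = exp(Δv / v_e) = exp(4590 / 19300.0) = exp(0.2378) = 1.2685.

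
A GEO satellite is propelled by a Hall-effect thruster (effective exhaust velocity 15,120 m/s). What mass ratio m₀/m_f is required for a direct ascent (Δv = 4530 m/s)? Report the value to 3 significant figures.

Using Δv = v_e ln(m₀/m_f): m₀/m_f = exp(Δv / v_e) = exp(4530 / 15120.0) = exp(0.2996) = 1.3493.

mass ratio ≈ 1.35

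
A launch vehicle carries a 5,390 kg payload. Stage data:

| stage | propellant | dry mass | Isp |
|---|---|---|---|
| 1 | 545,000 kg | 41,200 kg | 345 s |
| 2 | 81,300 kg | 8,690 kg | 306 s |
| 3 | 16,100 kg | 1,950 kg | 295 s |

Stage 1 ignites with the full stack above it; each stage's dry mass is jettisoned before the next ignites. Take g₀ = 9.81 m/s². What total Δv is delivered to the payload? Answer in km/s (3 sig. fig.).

Δv ≈ 12.3 km/s

Ignition mass of stage 1 = 545,000+41,200 + 81,300+8,690 + 16,100+1,950 + 5,390 = 699,630 kg.
Stage 1: m₀ = 699,630 kg, m_f = 699,630 − 545,000 = 154,630 kg; Δv = 345×9.81×ln(4.525) = 3384.5×1.5095 ≈ 5109 m/s.
Stage 2: m₀ = 113,430 kg, m_f = 113,430 − 81,300 = 32,130 kg; Δv = 306×9.81×ln(3.53) = 3001.9×1.2614 ≈ 3787 m/s.
Stage 3: m₀ = 23,440 kg, m_f = 23,440 − 16,100 = 7,340 kg; Δv = 295×9.81×ln(3.193) = 2894.0×1.1611 ≈ 3360 m/s.
Total Δv = 5109 + 3787 + 3360 = 12256 m/s.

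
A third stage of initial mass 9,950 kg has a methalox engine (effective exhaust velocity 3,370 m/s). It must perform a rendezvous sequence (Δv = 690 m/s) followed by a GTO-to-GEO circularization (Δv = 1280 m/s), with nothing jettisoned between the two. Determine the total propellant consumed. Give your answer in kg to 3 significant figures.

After the first burn: m = 9950 × exp(−690/3370.0) = 9950 × 0.81485 = 8,107.76 kg.
After the second burn: m = 8,107.76 × exp(−1280/3370.0) = 8,107.76 × 0.68398 = 5,545.55 kg.
Total propellant = m₀ − m_final = 9950 − 5,545.55 = 4,404.45 kg.

total propellant consumed ≈ 4400 kg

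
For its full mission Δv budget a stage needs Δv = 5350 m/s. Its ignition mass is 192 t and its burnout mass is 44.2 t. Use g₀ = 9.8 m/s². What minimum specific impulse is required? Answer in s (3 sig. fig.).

Isp ≈ 372 s

ln(m₀/m_f) = ln(192000/44200) = ln(4.344) = 1.4688.
By the Tsiolkovsky rocket equation, v_e = Δv / ln(m₀/m_f) = 5350 / 1.4688 = 3642.5 m/s.
Isp = v_e / g₀ = 3642.5 / 9.8 = 371.7 s.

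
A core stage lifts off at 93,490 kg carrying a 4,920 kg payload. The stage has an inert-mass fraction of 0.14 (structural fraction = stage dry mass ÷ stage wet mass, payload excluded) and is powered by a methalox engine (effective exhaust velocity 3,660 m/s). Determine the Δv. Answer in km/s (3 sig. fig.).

Δv ≈ 6.17 km/s

Stage wet mass = m₀ − payload = 93,490 − 4,920 = 88,570 kg.
Stage dry mass = ε × stage wet mass = 0.14 × 88,570 = 12,399.8 kg.
Burnout mass m_f = stage dry + payload = 12,399.8 + 4,920 = 17,319.8 kg.
By the Tsiolkovsky rocket equation, Δv = v_e · ln(93,490/17,319.8) = 3660.0 × ln(5.398) = 3660.0 × 1.6860 ≈ 6171 m/s.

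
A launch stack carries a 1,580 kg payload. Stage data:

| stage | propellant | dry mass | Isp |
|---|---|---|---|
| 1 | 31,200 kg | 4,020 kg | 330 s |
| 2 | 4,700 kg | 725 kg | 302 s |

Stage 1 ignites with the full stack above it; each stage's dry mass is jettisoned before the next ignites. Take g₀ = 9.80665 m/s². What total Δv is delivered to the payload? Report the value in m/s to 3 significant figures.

Ignition mass of stage 1 = 31,200+4,020 + 4,700+725 + 1,580 = 42,225 kg.
Stage 1: m₀ = 42,225 kg, m_f = 42,225 − 31,200 = 11,025 kg; Δv = 330×9.80665×ln(3.83) = 3236.2×1.3428 ≈ 4346 m/s.
Stage 2: m₀ = 7,005 kg, m_f = 7,005 − 4,700 = 2,305 kg; Δv = 302×9.80665×ln(3.039) = 2961.6×1.1115 ≈ 3292 m/s.
Total Δv = 4346 + 3292 = 7638 m/s.

Δv ≈ 7640 m/s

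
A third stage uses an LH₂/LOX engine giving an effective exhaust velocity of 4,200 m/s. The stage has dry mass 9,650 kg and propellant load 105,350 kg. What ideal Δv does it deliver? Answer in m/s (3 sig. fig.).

m₀ = m_dry + m_prop = 9,650 + 105,350 = 115,000 kg.
Using Δv = v_e ln(m₀/m_f): Δv = v_e · ln(m₀/m_f) = 4200.0 × ln(11.92) = 4200.0 × 2.4780 ≈ 10407.5 m/s.

Δv ≈ 10400 m/s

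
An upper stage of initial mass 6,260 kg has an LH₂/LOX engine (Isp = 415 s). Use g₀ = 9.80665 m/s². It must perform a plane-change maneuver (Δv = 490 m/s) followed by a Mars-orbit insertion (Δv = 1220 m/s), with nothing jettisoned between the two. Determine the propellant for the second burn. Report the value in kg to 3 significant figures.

v_e = Isp · g₀ = 415 × 9.80665 = 4069.8 m/s.
After the first burn: m = 6260 × exp(−490/4069.8) = 6260 × 0.88657 = 5,549.93 kg.
After the second burn: m = 5,549.93 × exp(−1220/4069.8) = 5,549.93 × 0.74099 = 4,112.44 kg.
Second-burn propellant = 5,549.93 − 4,112.44 = 1,437.49 kg.

propellant for the second burn ≈ 1440 kg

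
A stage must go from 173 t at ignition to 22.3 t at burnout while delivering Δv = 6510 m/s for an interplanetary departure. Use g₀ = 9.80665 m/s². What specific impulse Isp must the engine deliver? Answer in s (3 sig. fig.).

ln(m₀/m_f) = ln(173000/22300) = ln(7.758) = 2.0487.
v_e = Δv / ln(m₀/m_f) = 6510 / 2.0487 = 3177.6 m/s.
Isp = v_e / g₀ = 3177.6 / 9.80665 = 324.0 s.

Isp ≈ 324 s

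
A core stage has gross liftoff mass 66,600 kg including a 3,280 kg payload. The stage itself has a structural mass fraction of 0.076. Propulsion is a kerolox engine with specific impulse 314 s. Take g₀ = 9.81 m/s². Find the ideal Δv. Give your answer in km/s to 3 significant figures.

Stage wet mass = m₀ − payload = 66,600 − 3,280 = 63,320 kg.
Stage dry mass = ε × stage wet mass = 0.076 × 63,320 = 4,812.32 kg.
Burnout mass m_f = stage dry + payload = 4,812.32 + 3,280 = 8,092.32 kg.
v_e = Isp · g₀ = 314 × 9.81 = 3080.3 m/s.
Δv = v_e · ln(66,600/8,092.32) = 3080.3 × ln(8.23) = 3080.3 × 2.1078 ≈ 6493 m/s.

Δv ≈ 6.49 km/s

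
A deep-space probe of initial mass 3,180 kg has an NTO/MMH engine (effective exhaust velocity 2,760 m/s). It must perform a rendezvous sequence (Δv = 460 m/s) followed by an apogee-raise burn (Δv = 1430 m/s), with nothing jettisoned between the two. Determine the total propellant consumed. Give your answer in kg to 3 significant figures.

After the first burn: m = 3180 × exp(−460/2760.0) = 3180 × 0.84648 = 2,691.81 kg.
After the second burn: m = 2,691.81 × exp(−1430/2760.0) = 2,691.81 × 0.59564 = 1,603.35 kg.
Total propellant = m₀ − m_final = 3180 − 1,603.35 = 1,576.65 kg.

total propellant consumed ≈ 1580 kg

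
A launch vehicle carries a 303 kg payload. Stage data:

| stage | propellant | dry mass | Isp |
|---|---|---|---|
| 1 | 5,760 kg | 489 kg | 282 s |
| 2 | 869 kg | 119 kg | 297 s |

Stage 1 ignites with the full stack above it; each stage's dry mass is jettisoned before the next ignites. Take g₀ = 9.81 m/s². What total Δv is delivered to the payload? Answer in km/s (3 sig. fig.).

Δv ≈ 7.25 km/s

Ignition mass of stage 1 = 5,760+489 + 869+119 + 303 = 7,540 kg.
Stage 1: m₀ = 7,540 kg, m_f = 7,540 − 5,760 = 1,780 kg; Δv = 282×9.81×ln(4.236) = 2766.4×1.4436 ≈ 3994 m/s.
Stage 2: m₀ = 1,291 kg, m_f = 1,291 − 869 = 422 kg; Δv = 297×9.81×ln(3.059) = 2913.6×1.1182 ≈ 3258 m/s.
Total Δv = 3994 + 3258 = 7252 m/s.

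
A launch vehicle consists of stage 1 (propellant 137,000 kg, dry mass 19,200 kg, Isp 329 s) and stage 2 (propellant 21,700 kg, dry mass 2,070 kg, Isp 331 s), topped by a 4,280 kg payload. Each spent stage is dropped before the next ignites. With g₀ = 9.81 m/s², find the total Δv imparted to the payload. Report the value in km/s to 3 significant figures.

Δv ≈ 9.22 km/s

Ignition mass of stage 1 = 137,000+19,200 + 21,700+2,070 + 4,280 = 184,250 kg.
Stage 1: m₀ = 184,250 kg, m_f = 184,250 − 137,000 = 47,250 kg; Δv = 329×9.81×ln(3.899) = 3227.5×1.3608 ≈ 4392 m/s.
Stage 2: m₀ = 28,050 kg, m_f = 28,050 − 21,700 = 6,350 kg; Δv = 331×9.81×ln(4.417) = 3247.1×1.4855 ≈ 4824 m/s.
Total Δv = 4392 + 4824 = 9216 m/s.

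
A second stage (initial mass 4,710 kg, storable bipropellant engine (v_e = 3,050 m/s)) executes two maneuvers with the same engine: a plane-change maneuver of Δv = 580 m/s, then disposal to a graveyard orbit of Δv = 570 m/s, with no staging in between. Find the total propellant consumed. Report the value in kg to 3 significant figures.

After the first burn: m = 4710 × exp(−580/3050.0) = 4710 × 0.82682 = 3,894.32 kg.
After the second burn: m = 3,894.32 × exp(−570/3050.0) = 3,894.32 × 0.82954 = 3,230.49 kg.
Total propellant = m₀ − m_final = 4710 − 3,230.49 = 1,479.51 kg.

total propellant consumed ≈ 1480 kg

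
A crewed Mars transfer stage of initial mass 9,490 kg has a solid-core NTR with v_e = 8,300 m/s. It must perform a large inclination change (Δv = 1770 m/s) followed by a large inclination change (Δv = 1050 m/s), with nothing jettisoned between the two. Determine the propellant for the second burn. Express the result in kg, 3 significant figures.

propellant for the second burn ≈ 911 kg

After the first burn: m = 9490 × exp(−1770/8300.0) = 9490 × 0.80795 = 7,667.45 kg.
After the second burn: m = 7,667.45 × exp(−1050/8300.0) = 7,667.45 × 0.88117 = 6,756.33 kg.
Second-burn propellant = 7,667.45 − 6,756.33 = 911.12 kg.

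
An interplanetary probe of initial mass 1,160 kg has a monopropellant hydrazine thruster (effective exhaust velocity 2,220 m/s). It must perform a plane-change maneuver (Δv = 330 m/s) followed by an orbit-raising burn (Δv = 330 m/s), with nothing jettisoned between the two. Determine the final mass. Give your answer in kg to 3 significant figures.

final mass ≈ 862 kg

After the first burn: m = 1160 × exp(−330/2220.0) = 1160 × 0.86187 = 999.769 kg.
After the second burn: m = 999.769 × exp(−330/2220.0) = 999.769 × 0.86187 = 861.671 kg.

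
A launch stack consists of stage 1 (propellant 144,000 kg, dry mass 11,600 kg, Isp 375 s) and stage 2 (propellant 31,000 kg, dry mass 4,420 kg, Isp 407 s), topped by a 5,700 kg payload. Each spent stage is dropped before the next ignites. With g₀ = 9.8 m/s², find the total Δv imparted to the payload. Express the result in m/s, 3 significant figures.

Δv ≈ 10400 m/s

Ignition mass of stage 1 = 144,000+11,600 + 31,000+4,420 + 5,700 = 196,720 kg.
Stage 1: m₀ = 196,720 kg, m_f = 196,720 − 144,000 = 52,720 kg; Δv = 375×9.8×ln(3.731) = 3675.0×1.3168 ≈ 4839 m/s.
Stage 2: m₀ = 41,120 kg, m_f = 41,120 − 31,000 = 10,120 kg; Δv = 407×9.8×ln(4.063) = 3988.6×1.4020 ≈ 5592 m/s.
Total Δv = 4839 + 5592 = 10431 m/s.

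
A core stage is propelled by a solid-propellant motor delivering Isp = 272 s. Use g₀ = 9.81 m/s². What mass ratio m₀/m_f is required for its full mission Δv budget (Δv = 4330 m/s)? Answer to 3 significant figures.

v_e = Isp · g₀ = 272 × 9.81 = 2668.3 m/s.
m₀/m_f = exp(Δv / v_e) = exp(4330 / 2668.3) = exp(1.6227) = 5.0670.

mass ratio ≈ 5.07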